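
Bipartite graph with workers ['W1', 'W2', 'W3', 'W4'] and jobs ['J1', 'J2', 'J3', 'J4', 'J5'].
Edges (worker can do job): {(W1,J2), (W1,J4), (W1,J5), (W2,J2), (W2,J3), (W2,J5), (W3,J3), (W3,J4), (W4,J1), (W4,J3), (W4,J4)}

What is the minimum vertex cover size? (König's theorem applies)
Minimum vertex cover size = 4

By König's theorem: in bipartite graphs,
min vertex cover = max matching = 4

Maximum matching has size 4, so minimum vertex cover also has size 4.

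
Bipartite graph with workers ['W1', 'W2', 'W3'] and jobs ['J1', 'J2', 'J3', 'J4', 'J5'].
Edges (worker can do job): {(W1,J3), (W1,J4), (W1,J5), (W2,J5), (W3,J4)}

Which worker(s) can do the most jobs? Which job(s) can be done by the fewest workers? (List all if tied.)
Most versatile: W1 (3 jobs); Least covered: J1, J2 (0 workers)

Worker degrees (jobs they can do): W1:3, W2:1, W3:1
Job degrees (workers who can do it): J1:0, J2:0, J3:1, J4:2, J5:2

Maximum worker degree is 3, achieved by: W1
Minimum job degree is 0, achieved by: J1, J2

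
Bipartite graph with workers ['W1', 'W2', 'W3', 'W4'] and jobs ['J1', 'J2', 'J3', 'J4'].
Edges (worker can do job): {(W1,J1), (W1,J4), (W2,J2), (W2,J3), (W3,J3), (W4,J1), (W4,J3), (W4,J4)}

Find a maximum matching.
Matching: {(W1,J4), (W2,J2), (W3,J3), (W4,J1)}

Maximum matching (size 4):
  W1 → J4
  W2 → J2
  W3 → J3
  W4 → J1

Each worker is assigned to at most one job, and each job to at most one worker.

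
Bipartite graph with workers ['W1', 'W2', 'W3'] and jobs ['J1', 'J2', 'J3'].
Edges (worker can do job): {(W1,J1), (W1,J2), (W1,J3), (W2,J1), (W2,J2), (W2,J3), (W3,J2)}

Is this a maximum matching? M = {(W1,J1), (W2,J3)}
No, size 2 is not maximum

Proposed matching has size 2.
Maximum matching size for this graph: 3.

This is NOT maximum - can be improved to size 3.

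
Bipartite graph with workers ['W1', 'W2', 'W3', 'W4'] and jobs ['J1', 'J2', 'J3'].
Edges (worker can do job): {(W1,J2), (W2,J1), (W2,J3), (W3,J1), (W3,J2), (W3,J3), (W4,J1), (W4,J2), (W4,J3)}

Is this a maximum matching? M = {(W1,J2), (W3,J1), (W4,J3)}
Yes, size 3 is maximum

Proposed matching has size 3.
Maximum matching size for this graph: 3.

This is a maximum matching.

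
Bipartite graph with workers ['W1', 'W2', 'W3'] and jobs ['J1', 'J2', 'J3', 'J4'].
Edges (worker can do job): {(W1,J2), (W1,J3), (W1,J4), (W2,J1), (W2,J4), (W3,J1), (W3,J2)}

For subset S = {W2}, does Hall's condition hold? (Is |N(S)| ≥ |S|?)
Yes: |N(S)| = 2, |S| = 1

Subset S = {W2}
Neighbors N(S) = {J1, J4}

|N(S)| = 2, |S| = 1
Hall's condition: |N(S)| ≥ |S| is satisfied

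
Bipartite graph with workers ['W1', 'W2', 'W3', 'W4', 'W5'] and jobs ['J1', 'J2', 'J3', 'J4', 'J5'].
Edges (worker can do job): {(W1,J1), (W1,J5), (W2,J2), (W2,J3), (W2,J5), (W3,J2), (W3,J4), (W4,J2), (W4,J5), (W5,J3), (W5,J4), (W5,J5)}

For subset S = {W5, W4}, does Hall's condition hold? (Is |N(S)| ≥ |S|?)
Yes: |N(S)| = 4, |S| = 2

Subset S = {W5, W4}
Neighbors N(S) = {J2, J3, J4, J5}

|N(S)| = 4, |S| = 2
Hall's condition: |N(S)| ≥ |S| is satisfied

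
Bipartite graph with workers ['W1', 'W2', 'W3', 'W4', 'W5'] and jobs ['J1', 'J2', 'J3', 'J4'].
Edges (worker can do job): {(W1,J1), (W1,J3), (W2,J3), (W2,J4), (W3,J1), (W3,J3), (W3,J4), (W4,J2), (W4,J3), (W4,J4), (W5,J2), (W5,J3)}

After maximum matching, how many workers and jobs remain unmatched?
Unmatched: 1 workers, 0 jobs

Maximum matching size: 4
Workers: 5 total, 4 matched, 1 unmatched
Jobs: 4 total, 4 matched, 0 unmatched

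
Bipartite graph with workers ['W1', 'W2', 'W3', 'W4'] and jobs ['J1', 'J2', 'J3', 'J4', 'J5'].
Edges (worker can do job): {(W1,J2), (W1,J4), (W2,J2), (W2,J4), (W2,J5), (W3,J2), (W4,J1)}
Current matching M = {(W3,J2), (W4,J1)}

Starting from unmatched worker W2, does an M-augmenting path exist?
Yes: W2 → J4

An M-augmenting path alternates non-matching / matching edges, starting and ending at unmatched vertices.
Path: W2 → J4
(J4 is unmatched in M, so the path is augmenting.)
Flipping edges along this path would increase |M| from 2 to 3.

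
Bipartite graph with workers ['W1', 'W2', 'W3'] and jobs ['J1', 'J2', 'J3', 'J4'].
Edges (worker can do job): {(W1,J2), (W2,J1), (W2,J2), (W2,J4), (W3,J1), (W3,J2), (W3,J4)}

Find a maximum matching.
Matching: {(W1,J2), (W2,J1), (W3,J4)}

Maximum matching (size 3):
  W1 → J2
  W2 → J1
  W3 → J4

Each worker is assigned to at most one job, and each job to at most one worker.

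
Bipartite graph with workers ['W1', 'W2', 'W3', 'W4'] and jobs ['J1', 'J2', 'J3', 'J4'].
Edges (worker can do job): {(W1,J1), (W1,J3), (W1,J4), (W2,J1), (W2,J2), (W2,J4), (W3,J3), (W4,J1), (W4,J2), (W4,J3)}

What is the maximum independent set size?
Maximum independent set = 4

By König's theorem:
- Min vertex cover = Max matching = 4
- Max independent set = Total vertices - Min vertex cover
- Max independent set = 8 - 4 = 4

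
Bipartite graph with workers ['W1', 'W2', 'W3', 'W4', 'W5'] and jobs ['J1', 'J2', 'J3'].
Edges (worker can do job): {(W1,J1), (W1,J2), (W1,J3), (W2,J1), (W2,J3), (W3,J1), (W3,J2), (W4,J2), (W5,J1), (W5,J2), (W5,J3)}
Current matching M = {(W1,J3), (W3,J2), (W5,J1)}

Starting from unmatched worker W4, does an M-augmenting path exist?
No augmenting path from W4

Alternating search from W4 reaches jobs: {J1, J2, J3}.
Every reachable job is already matched in M, and following those matched edges back to workers exposes no further unvisited jobs.
No M-augmenting path from W4 exists.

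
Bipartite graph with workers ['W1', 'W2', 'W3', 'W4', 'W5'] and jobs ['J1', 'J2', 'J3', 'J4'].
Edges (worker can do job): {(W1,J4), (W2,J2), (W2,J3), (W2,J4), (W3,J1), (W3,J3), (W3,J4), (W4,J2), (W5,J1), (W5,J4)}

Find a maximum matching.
Matching: {(W2,J3), (W3,J4), (W4,J2), (W5,J1)}

Maximum matching (size 4):
  W2 → J3
  W3 → J4
  W4 → J2
  W5 → J1

Each worker is assigned to at most one job, and each job to at most one worker.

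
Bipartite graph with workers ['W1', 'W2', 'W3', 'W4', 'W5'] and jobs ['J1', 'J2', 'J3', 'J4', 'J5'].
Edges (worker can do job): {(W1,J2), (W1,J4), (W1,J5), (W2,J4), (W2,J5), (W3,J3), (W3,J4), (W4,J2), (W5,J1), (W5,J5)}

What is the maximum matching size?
Maximum matching size = 5

Maximum matching: {(W1,J4), (W2,J5), (W3,J3), (W4,J2), (W5,J1)}
Size: 5

This assigns 5 workers to 5 distinct jobs.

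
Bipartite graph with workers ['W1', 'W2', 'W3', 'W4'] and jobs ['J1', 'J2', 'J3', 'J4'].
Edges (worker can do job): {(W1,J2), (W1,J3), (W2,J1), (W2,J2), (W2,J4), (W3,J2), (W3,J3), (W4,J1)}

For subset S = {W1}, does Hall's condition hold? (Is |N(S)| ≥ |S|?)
Yes: |N(S)| = 2, |S| = 1

Subset S = {W1}
Neighbors N(S) = {J2, J3}

|N(S)| = 2, |S| = 1
Hall's condition: |N(S)| ≥ |S| is satisfied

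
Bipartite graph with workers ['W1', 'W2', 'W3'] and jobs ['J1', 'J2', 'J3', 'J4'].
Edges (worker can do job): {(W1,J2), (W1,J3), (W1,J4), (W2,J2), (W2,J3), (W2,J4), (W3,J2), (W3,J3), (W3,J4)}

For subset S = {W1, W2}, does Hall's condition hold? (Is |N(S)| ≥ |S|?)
Yes: |N(S)| = 3, |S| = 2

Subset S = {W1, W2}
Neighbors N(S) = {J2, J3, J4}

|N(S)| = 3, |S| = 2
Hall's condition: |N(S)| ≥ |S| is satisfied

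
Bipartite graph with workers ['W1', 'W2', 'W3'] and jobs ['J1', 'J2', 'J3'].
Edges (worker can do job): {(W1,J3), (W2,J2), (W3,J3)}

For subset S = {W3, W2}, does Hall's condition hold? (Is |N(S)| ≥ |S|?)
Yes: |N(S)| = 2, |S| = 2

Subset S = {W3, W2}
Neighbors N(S) = {J2, J3}

|N(S)| = 2, |S| = 2
Hall's condition: |N(S)| ≥ |S| is satisfied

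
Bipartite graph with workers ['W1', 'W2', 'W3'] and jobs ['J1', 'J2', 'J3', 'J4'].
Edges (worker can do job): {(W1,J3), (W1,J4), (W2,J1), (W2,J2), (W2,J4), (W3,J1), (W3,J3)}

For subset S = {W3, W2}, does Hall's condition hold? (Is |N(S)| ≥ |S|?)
Yes: |N(S)| = 4, |S| = 2

Subset S = {W3, W2}
Neighbors N(S) = {J1, J2, J3, J4}

|N(S)| = 4, |S| = 2
Hall's condition: |N(S)| ≥ |S| is satisfied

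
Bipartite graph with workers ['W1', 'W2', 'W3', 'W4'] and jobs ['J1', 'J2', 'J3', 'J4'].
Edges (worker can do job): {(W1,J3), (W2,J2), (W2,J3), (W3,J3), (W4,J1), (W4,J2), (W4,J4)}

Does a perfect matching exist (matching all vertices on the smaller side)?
No, maximum matching has size 3 < 4

Maximum matching has size 3, need 4 for perfect matching.
Unmatched workers: ['W1']
Unmatched jobs: ['J4']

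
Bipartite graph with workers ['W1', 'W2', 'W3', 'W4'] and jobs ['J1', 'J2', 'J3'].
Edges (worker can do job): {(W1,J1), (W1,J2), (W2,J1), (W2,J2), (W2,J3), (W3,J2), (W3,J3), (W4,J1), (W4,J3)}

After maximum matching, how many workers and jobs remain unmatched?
Unmatched: 1 workers, 0 jobs

Maximum matching size: 3
Workers: 4 total, 3 matched, 1 unmatched
Jobs: 3 total, 3 matched, 0 unmatched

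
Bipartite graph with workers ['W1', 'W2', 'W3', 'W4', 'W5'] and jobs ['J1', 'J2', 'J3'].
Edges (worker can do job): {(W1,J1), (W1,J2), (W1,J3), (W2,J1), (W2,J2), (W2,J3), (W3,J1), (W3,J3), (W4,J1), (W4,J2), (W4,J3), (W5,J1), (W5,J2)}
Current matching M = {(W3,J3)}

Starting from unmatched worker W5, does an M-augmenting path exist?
Yes: W5 → J2

An M-augmenting path alternates non-matching / matching edges, starting and ending at unmatched vertices.
Path: W5 → J2
(J2 is unmatched in M, so the path is augmenting.)
Flipping edges along this path would increase |M| from 1 to 2.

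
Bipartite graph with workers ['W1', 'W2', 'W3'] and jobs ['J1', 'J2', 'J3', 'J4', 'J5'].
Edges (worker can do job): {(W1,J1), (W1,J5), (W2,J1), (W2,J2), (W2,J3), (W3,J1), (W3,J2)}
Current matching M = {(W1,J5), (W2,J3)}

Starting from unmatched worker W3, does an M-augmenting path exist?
Yes: W3 → J1

An M-augmenting path alternates non-matching / matching edges, starting and ending at unmatched vertices.
Path: W3 → J1
(J1 is unmatched in M, so the path is augmenting.)
Flipping edges along this path would increase |M| from 2 to 3.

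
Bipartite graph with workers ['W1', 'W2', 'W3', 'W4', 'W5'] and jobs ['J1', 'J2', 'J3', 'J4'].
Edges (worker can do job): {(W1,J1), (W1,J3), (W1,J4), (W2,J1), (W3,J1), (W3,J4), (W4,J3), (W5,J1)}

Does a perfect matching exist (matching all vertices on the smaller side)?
No, maximum matching has size 3 < 4

Maximum matching has size 3, need 4 for perfect matching.
Unmatched workers: ['W1', 'W2']
Unmatched jobs: ['J2']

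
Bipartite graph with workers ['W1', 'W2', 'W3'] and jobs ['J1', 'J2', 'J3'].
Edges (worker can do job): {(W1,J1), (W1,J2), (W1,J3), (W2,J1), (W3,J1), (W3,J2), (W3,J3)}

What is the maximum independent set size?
Maximum independent set = 3

By König's theorem:
- Min vertex cover = Max matching = 3
- Max independent set = Total vertices - Min vertex cover
- Max independent set = 6 - 3 = 3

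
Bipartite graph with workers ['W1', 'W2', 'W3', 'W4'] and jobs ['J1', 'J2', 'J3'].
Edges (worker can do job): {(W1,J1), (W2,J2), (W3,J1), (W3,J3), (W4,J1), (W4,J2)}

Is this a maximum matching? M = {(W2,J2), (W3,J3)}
No, size 2 is not maximum

Proposed matching has size 2.
Maximum matching size for this graph: 3.

This is NOT maximum - can be improved to size 3.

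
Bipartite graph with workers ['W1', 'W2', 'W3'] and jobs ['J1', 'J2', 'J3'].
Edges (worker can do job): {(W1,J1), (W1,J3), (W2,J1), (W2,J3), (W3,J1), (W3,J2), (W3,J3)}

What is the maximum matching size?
Maximum matching size = 3

Maximum matching: {(W1,J1), (W2,J3), (W3,J2)}
Size: 3

This assigns 3 workers to 3 distinct jobs.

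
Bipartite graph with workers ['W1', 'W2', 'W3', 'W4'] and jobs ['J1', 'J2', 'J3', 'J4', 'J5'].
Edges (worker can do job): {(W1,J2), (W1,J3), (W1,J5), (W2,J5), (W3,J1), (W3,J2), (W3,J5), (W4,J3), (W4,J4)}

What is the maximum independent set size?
Maximum independent set = 5

By König's theorem:
- Min vertex cover = Max matching = 4
- Max independent set = Total vertices - Min vertex cover
- Max independent set = 9 - 4 = 5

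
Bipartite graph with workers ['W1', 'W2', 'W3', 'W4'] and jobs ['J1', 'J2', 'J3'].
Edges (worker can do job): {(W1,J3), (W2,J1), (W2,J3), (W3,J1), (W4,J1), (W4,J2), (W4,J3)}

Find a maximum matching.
Matching: {(W1,J3), (W3,J1), (W4,J2)}

Maximum matching (size 3):
  W1 → J3
  W3 → J1
  W4 → J2

Each worker is assigned to at most one job, and each job to at most one worker.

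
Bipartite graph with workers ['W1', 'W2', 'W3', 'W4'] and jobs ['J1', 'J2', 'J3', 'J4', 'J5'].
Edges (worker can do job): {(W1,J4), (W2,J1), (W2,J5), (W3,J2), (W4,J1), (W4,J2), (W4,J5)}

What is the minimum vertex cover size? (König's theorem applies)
Minimum vertex cover size = 4

By König's theorem: in bipartite graphs,
min vertex cover = max matching = 4

Maximum matching has size 4, so minimum vertex cover also has size 4.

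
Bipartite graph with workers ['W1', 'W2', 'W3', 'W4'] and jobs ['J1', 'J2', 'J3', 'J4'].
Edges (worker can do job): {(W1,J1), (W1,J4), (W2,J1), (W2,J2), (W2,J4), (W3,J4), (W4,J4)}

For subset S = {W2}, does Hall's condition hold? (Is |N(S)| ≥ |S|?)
Yes: |N(S)| = 3, |S| = 1

Subset S = {W2}
Neighbors N(S) = {J1, J2, J4}

|N(S)| = 3, |S| = 1
Hall's condition: |N(S)| ≥ |S| is satisfied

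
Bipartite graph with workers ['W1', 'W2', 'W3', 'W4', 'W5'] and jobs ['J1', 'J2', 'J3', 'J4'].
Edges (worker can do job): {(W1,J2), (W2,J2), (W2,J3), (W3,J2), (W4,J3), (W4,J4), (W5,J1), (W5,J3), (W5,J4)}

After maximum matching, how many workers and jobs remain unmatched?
Unmatched: 1 workers, 0 jobs

Maximum matching size: 4
Workers: 5 total, 4 matched, 1 unmatched
Jobs: 4 total, 4 matched, 0 unmatched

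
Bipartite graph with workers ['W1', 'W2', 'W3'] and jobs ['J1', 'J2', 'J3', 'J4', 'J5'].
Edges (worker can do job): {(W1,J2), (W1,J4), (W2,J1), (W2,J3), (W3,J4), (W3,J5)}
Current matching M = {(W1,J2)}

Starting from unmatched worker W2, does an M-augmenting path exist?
Yes: W2 → J1

An M-augmenting path alternates non-matching / matching edges, starting and ending at unmatched vertices.
Path: W2 → J1
(J1 is unmatched in M, so the path is augmenting.)
Flipping edges along this path would increase |M| from 1 to 2.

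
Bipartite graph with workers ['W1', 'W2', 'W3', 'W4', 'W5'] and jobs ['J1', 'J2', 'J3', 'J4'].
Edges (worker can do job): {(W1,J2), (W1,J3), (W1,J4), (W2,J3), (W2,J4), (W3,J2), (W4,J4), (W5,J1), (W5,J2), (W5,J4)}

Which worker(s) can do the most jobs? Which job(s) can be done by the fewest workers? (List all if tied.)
Most versatile: W1, W5 (3 jobs); Least covered: J1 (1 workers)

Worker degrees (jobs they can do): W1:3, W2:2, W3:1, W4:1, W5:3
Job degrees (workers who can do it): J1:1, J2:3, J3:2, J4:4

Maximum worker degree is 3, achieved by: W1, W5
Minimum job degree is 1, achieved by: J1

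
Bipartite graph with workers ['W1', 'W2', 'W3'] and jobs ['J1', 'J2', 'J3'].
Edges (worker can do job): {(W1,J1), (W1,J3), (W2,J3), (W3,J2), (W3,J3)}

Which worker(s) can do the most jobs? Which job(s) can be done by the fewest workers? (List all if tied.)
Most versatile: W1, W3 (2 jobs); Least covered: J1, J2 (1 workers)

Worker degrees (jobs they can do): W1:2, W2:1, W3:2
Job degrees (workers who can do it): J1:1, J2:1, J3:3

Maximum worker degree is 2, achieved by: W1, W3
Minimum job degree is 1, achieved by: J1, J2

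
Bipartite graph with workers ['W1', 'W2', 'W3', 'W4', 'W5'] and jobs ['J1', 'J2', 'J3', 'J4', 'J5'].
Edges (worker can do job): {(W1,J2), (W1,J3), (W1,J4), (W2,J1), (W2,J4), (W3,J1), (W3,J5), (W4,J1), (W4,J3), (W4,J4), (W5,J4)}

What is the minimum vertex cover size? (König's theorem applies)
Minimum vertex cover size = 5

By König's theorem: in bipartite graphs,
min vertex cover = max matching = 5

Maximum matching has size 5, so minimum vertex cover also has size 5.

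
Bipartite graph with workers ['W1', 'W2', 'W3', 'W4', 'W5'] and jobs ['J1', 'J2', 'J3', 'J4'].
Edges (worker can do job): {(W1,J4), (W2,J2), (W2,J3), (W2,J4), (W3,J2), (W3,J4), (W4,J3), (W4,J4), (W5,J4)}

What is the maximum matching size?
Maximum matching size = 3

Maximum matching: {(W2,J2), (W3,J4), (W4,J3)}
Size: 3

This assigns 3 workers to 3 distinct jobs.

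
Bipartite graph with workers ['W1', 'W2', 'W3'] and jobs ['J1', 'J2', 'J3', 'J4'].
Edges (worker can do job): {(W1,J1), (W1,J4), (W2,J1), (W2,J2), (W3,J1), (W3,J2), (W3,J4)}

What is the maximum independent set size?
Maximum independent set = 4

By König's theorem:
- Min vertex cover = Max matching = 3
- Max independent set = Total vertices - Min vertex cover
- Max independent set = 7 - 3 = 4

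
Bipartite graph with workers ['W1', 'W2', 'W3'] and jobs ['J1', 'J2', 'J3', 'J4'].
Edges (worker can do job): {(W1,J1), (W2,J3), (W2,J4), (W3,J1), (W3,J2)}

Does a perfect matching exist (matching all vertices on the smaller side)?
Yes, perfect matching exists (size 3)

Perfect matching: {(W1,J1), (W2,J3), (W3,J2)}
All 3 vertices on the smaller side are matched.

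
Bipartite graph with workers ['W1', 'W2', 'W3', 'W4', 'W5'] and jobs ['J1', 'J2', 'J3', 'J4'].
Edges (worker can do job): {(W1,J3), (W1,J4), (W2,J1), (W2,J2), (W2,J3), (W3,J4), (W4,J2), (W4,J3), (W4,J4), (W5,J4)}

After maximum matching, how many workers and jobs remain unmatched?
Unmatched: 1 workers, 0 jobs

Maximum matching size: 4
Workers: 5 total, 4 matched, 1 unmatched
Jobs: 4 total, 4 matched, 0 unmatched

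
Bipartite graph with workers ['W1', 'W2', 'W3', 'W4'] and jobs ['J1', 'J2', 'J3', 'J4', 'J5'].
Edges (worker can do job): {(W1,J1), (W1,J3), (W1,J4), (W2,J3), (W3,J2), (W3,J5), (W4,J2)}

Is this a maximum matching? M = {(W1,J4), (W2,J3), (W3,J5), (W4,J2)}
Yes, size 4 is maximum

Proposed matching has size 4.
Maximum matching size for this graph: 4.

This is a maximum matching.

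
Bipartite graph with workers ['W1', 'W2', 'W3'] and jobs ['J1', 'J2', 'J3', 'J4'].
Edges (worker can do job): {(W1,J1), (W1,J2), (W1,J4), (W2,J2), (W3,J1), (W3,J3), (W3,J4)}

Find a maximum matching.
Matching: {(W1,J1), (W2,J2), (W3,J4)}

Maximum matching (size 3):
  W1 → J1
  W2 → J2
  W3 → J4

Each worker is assigned to at most one job, and each job to at most one worker.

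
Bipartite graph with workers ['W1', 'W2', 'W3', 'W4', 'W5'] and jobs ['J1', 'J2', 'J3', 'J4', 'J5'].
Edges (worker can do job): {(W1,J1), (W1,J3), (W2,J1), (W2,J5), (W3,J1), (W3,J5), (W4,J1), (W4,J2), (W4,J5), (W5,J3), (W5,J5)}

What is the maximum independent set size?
Maximum independent set = 6

By König's theorem:
- Min vertex cover = Max matching = 4
- Max independent set = Total vertices - Min vertex cover
- Max independent set = 10 - 4 = 6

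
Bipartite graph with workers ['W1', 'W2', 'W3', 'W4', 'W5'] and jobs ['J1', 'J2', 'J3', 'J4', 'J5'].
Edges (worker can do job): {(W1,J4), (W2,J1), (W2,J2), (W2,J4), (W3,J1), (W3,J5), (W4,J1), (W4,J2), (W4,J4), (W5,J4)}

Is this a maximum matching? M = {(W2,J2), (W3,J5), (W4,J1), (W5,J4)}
Yes, size 4 is maximum

Proposed matching has size 4.
Maximum matching size for this graph: 4.

This is a maximum matching.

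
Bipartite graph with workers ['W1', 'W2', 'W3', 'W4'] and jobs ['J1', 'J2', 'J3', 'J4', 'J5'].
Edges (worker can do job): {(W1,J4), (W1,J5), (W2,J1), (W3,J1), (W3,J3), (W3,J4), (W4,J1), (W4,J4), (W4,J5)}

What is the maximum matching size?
Maximum matching size = 4

Maximum matching: {(W1,J5), (W2,J1), (W3,J3), (W4,J4)}
Size: 4

This assigns 4 workers to 4 distinct jobs.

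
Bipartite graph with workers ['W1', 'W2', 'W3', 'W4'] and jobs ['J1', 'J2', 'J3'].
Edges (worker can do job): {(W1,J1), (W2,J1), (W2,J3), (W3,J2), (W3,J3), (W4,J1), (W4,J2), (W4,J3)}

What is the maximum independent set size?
Maximum independent set = 4

By König's theorem:
- Min vertex cover = Max matching = 3
- Max independent set = Total vertices - Min vertex cover
- Max independent set = 7 - 3 = 4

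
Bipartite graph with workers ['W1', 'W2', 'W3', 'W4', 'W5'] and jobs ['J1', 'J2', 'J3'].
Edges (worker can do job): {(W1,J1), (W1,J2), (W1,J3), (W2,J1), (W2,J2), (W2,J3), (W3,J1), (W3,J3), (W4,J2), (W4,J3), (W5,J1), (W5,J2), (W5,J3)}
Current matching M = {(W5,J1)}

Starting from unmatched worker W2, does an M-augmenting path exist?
Yes: W2 → J1 → W5 → J3

An M-augmenting path alternates non-matching / matching edges, starting and ending at unmatched vertices.
Path: W2 → J1 → W5 → J3
(J3 is unmatched in M, so the path is augmenting.)
Flipping edges along this path would increase |M| from 1 to 2.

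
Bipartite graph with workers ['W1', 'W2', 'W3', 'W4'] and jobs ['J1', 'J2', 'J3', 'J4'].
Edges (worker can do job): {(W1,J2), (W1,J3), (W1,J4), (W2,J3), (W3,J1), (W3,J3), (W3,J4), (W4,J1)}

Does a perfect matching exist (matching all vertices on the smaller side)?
Yes, perfect matching exists (size 4)

Perfect matching: {(W1,J2), (W2,J3), (W3,J4), (W4,J1)}
All 4 vertices on the smaller side are matched.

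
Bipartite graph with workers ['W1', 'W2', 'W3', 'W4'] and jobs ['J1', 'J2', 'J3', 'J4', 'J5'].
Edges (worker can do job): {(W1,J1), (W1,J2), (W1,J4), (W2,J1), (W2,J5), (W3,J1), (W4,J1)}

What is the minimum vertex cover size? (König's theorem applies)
Minimum vertex cover size = 3

By König's theorem: in bipartite graphs,
min vertex cover = max matching = 3

Maximum matching has size 3, so minimum vertex cover also has size 3.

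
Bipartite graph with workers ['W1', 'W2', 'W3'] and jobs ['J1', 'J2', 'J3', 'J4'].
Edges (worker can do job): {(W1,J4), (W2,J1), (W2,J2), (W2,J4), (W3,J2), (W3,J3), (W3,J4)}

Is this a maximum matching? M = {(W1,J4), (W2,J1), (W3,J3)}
Yes, size 3 is maximum

Proposed matching has size 3.
Maximum matching size for this graph: 3.

This is a maximum matching.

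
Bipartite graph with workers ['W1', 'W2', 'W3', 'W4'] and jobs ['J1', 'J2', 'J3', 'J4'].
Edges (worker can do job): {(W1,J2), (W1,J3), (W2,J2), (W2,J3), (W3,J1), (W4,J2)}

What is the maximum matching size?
Maximum matching size = 3

Maximum matching: {(W1,J3), (W3,J1), (W4,J2)}
Size: 3

This assigns 3 workers to 3 distinct jobs.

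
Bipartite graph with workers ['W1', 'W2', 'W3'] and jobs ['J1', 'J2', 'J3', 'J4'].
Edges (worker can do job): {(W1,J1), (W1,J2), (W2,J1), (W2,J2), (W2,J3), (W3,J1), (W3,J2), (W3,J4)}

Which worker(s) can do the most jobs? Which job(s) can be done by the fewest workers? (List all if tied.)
Most versatile: W2, W3 (3 jobs); Least covered: J3, J4 (1 workers)

Worker degrees (jobs they can do): W1:2, W2:3, W3:3
Job degrees (workers who can do it): J1:3, J2:3, J3:1, J4:1

Maximum worker degree is 3, achieved by: W2, W3
Minimum job degree is 1, achieved by: J3, J4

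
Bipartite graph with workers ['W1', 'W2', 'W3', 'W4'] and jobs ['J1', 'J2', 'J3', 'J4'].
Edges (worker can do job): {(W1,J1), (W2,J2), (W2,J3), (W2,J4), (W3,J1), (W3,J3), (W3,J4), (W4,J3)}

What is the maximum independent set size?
Maximum independent set = 4

By König's theorem:
- Min vertex cover = Max matching = 4
- Max independent set = Total vertices - Min vertex cover
- Max independent set = 8 - 4 = 4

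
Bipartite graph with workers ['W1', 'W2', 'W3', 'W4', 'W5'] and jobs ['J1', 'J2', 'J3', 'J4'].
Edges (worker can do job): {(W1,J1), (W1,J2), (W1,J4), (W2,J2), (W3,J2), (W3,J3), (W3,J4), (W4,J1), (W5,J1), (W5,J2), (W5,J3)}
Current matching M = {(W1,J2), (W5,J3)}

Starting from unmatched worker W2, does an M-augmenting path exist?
Yes: W2 → J2 → W1 → J4

An M-augmenting path alternates non-matching / matching edges, starting and ending at unmatched vertices.
Path: W2 → J2 → W1 → J4
(J4 is unmatched in M, so the path is augmenting.)
Flipping edges along this path would increase |M| from 2 to 3.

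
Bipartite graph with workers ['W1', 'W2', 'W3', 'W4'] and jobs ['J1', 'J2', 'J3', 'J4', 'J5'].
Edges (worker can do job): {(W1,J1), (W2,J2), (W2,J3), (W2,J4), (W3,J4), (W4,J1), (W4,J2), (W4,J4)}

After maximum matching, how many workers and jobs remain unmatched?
Unmatched: 0 workers, 1 jobs

Maximum matching size: 4
Workers: 4 total, 4 matched, 0 unmatched
Jobs: 5 total, 4 matched, 1 unmatched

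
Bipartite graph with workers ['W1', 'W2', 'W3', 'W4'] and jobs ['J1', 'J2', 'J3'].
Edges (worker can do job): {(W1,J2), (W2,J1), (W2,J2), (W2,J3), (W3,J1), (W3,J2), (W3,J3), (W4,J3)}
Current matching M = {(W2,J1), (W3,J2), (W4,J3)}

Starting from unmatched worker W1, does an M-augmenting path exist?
No augmenting path from W1

Alternating search from W1 reaches jobs: {J1, J2, J3}.
Every reachable job is already matched in M, and following those matched edges back to workers exposes no further unvisited jobs.
No M-augmenting path from W1 exists.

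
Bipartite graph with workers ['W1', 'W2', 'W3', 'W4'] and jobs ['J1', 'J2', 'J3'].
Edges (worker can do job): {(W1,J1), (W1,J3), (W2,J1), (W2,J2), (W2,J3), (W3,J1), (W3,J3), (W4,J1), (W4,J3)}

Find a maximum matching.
Matching: {(W2,J2), (W3,J1), (W4,J3)}

Maximum matching (size 3):
  W2 → J2
  W3 → J1
  W4 → J3

Each worker is assigned to at most one job, and each job to at most one worker.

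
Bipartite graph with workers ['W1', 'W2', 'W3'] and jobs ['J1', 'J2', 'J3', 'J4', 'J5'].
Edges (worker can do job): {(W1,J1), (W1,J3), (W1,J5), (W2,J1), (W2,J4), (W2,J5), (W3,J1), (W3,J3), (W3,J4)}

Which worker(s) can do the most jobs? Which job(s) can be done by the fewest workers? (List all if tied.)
Most versatile: W1, W2, W3 (3 jobs); Least covered: J2 (0 workers)

Worker degrees (jobs they can do): W1:3, W2:3, W3:3
Job degrees (workers who can do it): J1:3, J2:0, J3:2, J4:2, J5:2

Maximum worker degree is 3, achieved by: W1, W2, W3
Minimum job degree is 0, achieved by: J2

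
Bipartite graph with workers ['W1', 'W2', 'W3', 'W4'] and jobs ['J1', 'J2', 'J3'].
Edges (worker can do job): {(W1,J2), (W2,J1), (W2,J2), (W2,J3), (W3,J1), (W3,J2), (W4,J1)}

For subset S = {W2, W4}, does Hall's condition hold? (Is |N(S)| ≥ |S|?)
Yes: |N(S)| = 3, |S| = 2

Subset S = {W2, W4}
Neighbors N(S) = {J1, J2, J3}

|N(S)| = 3, |S| = 2
Hall's condition: |N(S)| ≥ |S| is satisfied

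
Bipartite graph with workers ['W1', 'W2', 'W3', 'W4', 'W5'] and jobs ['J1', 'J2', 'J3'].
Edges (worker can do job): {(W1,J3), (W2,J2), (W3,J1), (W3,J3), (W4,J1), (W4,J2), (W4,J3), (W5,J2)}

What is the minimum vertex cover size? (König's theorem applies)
Minimum vertex cover size = 3

By König's theorem: in bipartite graphs,
min vertex cover = max matching = 3

Maximum matching has size 3, so minimum vertex cover also has size 3.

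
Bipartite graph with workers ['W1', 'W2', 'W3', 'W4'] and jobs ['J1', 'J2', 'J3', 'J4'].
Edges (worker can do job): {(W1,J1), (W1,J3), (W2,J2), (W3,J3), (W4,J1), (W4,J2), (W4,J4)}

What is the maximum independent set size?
Maximum independent set = 4

By König's theorem:
- Min vertex cover = Max matching = 4
- Max independent set = Total vertices - Min vertex cover
- Max independent set = 8 - 4 = 4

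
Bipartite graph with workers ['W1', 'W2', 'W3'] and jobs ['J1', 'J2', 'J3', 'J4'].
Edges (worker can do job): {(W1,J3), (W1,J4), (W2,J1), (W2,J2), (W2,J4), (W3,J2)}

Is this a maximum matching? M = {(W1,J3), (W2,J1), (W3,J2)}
Yes, size 3 is maximum

Proposed matching has size 3.
Maximum matching size for this graph: 3.

This is a maximum matching.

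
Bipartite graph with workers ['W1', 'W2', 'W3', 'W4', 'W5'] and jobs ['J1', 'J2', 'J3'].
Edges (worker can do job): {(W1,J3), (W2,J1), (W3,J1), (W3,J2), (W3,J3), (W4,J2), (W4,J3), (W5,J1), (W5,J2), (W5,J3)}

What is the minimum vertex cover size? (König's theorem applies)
Minimum vertex cover size = 3

By König's theorem: in bipartite graphs,
min vertex cover = max matching = 3

Maximum matching has size 3, so minimum vertex cover also has size 3.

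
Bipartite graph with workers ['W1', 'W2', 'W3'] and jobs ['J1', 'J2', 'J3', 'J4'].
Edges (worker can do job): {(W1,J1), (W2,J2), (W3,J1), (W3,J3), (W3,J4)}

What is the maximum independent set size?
Maximum independent set = 4

By König's theorem:
- Min vertex cover = Max matching = 3
- Max independent set = Total vertices - Min vertex cover
- Max independent set = 7 - 3 = 4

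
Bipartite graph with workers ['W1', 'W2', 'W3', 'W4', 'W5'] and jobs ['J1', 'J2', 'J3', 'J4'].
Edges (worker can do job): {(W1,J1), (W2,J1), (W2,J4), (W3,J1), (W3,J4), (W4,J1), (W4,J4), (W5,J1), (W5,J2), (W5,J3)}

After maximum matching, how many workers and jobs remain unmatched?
Unmatched: 2 workers, 1 jobs

Maximum matching size: 3
Workers: 5 total, 3 matched, 2 unmatched
Jobs: 4 total, 3 matched, 1 unmatched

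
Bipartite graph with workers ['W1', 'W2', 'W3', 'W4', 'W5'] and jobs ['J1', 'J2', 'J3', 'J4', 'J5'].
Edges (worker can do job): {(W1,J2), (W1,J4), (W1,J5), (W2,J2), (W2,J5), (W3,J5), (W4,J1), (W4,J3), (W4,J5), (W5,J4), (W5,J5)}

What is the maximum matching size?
Maximum matching size = 4

Maximum matching: {(W1,J2), (W3,J5), (W4,J3), (W5,J4)}
Size: 4

This assigns 4 workers to 4 distinct jobs.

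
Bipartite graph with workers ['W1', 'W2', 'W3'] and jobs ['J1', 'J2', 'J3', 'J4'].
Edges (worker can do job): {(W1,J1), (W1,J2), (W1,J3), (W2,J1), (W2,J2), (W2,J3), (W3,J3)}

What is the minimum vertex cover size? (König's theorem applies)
Minimum vertex cover size = 3

By König's theorem: in bipartite graphs,
min vertex cover = max matching = 3

Maximum matching has size 3, so minimum vertex cover also has size 3.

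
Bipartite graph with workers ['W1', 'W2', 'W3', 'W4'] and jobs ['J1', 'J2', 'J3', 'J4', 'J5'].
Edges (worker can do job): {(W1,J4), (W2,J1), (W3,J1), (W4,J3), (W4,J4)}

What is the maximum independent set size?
Maximum independent set = 6

By König's theorem:
- Min vertex cover = Max matching = 3
- Max independent set = Total vertices - Min vertex cover
- Max independent set = 9 - 3 = 6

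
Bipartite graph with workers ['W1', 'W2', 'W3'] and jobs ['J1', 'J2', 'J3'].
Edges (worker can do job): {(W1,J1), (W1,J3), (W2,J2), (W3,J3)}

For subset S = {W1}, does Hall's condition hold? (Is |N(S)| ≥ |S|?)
Yes: |N(S)| = 2, |S| = 1

Subset S = {W1}
Neighbors N(S) = {J1, J3}

|N(S)| = 2, |S| = 1
Hall's condition: |N(S)| ≥ |S| is satisfied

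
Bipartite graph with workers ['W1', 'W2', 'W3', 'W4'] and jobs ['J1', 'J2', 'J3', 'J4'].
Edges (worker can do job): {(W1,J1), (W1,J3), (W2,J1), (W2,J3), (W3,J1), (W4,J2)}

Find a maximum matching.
Matching: {(W1,J3), (W3,J1), (W4,J2)}

Maximum matching (size 3):
  W1 → J3
  W3 → J1
  W4 → J2

Each worker is assigned to at most one job, and each job to at most one worker.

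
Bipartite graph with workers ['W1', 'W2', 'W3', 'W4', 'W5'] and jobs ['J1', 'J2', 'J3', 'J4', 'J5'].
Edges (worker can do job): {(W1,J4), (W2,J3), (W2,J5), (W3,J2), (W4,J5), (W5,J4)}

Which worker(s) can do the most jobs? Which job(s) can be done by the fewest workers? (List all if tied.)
Most versatile: W2 (2 jobs); Least covered: J1 (0 workers)

Worker degrees (jobs they can do): W1:1, W2:2, W3:1, W4:1, W5:1
Job degrees (workers who can do it): J1:0, J2:1, J3:1, J4:2, J5:2

Maximum worker degree is 2, achieved by: W2
Minimum job degree is 0, achieved by: J1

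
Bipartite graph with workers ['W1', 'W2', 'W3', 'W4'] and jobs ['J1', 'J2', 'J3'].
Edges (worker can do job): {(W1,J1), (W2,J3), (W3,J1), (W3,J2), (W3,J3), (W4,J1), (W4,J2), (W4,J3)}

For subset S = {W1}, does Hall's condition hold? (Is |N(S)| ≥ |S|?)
Yes: |N(S)| = 1, |S| = 1

Subset S = {W1}
Neighbors N(S) = {J1}

|N(S)| = 1, |S| = 1
Hall's condition: |N(S)| ≥ |S| is satisfied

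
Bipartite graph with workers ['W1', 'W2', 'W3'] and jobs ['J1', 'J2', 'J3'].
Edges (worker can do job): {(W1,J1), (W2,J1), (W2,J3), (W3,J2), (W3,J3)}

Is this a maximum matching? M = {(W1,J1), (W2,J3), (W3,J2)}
Yes, size 3 is maximum

Proposed matching has size 3.
Maximum matching size for this graph: 3.

This is a maximum matching.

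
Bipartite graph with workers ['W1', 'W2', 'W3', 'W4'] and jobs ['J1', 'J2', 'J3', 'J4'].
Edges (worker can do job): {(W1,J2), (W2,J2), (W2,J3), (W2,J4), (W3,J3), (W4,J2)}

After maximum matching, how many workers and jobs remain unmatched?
Unmatched: 1 workers, 1 jobs

Maximum matching size: 3
Workers: 4 total, 3 matched, 1 unmatched
Jobs: 4 total, 3 matched, 1 unmatched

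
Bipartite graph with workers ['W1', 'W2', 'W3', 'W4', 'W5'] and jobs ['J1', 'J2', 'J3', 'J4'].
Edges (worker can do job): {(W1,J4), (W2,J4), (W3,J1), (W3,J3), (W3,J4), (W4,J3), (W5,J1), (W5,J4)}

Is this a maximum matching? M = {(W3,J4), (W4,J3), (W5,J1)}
Yes, size 3 is maximum

Proposed matching has size 3.
Maximum matching size for this graph: 3.

This is a maximum matching.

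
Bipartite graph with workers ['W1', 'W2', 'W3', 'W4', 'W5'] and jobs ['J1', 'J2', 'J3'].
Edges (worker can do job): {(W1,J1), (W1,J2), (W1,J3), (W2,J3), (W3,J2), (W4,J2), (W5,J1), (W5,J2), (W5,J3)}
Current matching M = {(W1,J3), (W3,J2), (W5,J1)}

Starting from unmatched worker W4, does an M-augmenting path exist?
No augmenting path from W4

Alternating search from W4 reaches jobs: {J2}.
Every reachable job is already matched in M, and following those matched edges back to workers exposes no further unvisited jobs.
No M-augmenting path from W4 exists.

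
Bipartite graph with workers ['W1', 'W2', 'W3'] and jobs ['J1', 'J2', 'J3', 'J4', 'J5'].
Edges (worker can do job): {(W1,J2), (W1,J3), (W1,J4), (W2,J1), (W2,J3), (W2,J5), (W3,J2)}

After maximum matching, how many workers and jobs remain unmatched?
Unmatched: 0 workers, 2 jobs

Maximum matching size: 3
Workers: 3 total, 3 matched, 0 unmatched
Jobs: 5 total, 3 matched, 2 unmatched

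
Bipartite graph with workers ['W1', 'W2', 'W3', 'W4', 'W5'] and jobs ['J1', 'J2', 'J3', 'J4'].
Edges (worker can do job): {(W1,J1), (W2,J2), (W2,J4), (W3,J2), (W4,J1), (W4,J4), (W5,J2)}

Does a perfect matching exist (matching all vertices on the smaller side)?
No, maximum matching has size 3 < 4

Maximum matching has size 3, need 4 for perfect matching.
Unmatched workers: ['W5', 'W2']
Unmatched jobs: ['J3']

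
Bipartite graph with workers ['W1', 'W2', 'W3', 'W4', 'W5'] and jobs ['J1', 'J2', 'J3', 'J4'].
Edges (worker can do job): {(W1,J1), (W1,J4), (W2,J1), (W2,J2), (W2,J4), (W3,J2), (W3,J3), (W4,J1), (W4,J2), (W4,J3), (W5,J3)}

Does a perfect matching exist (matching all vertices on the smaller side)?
Yes, perfect matching exists (size 4)

Perfect matching: {(W1,J4), (W3,J2), (W4,J1), (W5,J3)}
All 4 vertices on the smaller side are matched.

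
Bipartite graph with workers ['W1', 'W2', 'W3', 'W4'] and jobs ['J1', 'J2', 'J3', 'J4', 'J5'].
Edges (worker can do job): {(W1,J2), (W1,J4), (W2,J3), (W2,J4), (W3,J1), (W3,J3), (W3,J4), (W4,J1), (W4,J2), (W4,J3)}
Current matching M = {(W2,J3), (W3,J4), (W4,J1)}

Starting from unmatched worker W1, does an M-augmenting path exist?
Yes: W1 → J2

An M-augmenting path alternates non-matching / matching edges, starting and ending at unmatched vertices.
Path: W1 → J2
(J2 is unmatched in M, so the path is augmenting.)
Flipping edges along this path would increase |M| from 3 to 4.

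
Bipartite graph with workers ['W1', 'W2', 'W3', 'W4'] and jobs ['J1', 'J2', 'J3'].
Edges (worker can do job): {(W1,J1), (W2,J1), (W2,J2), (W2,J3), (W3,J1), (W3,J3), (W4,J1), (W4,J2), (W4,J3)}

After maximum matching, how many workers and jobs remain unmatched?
Unmatched: 1 workers, 0 jobs

Maximum matching size: 3
Workers: 4 total, 3 matched, 1 unmatched
Jobs: 3 total, 3 matched, 0 unmatched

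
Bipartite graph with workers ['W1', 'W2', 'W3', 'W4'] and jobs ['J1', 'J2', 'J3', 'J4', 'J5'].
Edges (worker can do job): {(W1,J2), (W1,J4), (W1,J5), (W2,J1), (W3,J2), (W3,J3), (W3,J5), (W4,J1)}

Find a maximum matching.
Matching: {(W1,J4), (W3,J2), (W4,J1)}

Maximum matching (size 3):
  W1 → J4
  W3 → J2
  W4 → J1

Each worker is assigned to at most one job, and each job to at most one worker.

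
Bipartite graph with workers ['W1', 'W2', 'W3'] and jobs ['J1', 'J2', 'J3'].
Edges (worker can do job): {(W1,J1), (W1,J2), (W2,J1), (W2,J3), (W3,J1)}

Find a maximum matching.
Matching: {(W1,J2), (W2,J3), (W3,J1)}

Maximum matching (size 3):
  W1 → J2
  W2 → J3
  W3 → J1

Each worker is assigned to at most one job, and each job to at most one worker.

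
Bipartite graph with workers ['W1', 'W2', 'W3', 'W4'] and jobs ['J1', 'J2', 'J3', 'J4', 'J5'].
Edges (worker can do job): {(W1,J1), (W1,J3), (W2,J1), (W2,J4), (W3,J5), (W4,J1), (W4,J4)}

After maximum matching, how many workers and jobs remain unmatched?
Unmatched: 0 workers, 1 jobs

Maximum matching size: 4
Workers: 4 total, 4 matched, 0 unmatched
Jobs: 5 total, 4 matched, 1 unmatched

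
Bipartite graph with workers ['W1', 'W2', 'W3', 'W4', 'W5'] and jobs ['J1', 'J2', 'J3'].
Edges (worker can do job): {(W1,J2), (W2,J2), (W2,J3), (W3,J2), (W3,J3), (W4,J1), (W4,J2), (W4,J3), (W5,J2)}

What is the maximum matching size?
Maximum matching size = 3

Maximum matching: {(W2,J3), (W3,J2), (W4,J1)}
Size: 3

This assigns 3 workers to 3 distinct jobs.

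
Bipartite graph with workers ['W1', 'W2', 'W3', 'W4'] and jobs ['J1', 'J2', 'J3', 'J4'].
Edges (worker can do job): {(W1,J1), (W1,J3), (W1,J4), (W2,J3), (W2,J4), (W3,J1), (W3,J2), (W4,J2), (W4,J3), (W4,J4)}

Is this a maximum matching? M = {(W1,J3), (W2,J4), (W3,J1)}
No, size 3 is not maximum

Proposed matching has size 3.
Maximum matching size for this graph: 4.

This is NOT maximum - can be improved to size 4.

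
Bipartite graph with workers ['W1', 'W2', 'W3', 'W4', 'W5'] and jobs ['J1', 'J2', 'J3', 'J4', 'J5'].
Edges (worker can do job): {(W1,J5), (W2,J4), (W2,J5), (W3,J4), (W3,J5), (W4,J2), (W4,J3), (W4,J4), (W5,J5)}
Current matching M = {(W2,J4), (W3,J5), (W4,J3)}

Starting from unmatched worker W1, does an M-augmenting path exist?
No augmenting path from W1

Alternating search from W1 reaches jobs: {J4, J5}.
Every reachable job is already matched in M, and following those matched edges back to workers exposes no further unvisited jobs.
No M-augmenting path from W1 exists.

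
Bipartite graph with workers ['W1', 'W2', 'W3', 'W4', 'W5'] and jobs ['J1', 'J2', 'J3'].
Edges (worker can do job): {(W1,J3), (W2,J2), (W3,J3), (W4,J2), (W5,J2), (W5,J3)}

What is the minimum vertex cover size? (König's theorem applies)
Minimum vertex cover size = 2

By König's theorem: in bipartite graphs,
min vertex cover = max matching = 2

Maximum matching has size 2, so minimum vertex cover also has size 2.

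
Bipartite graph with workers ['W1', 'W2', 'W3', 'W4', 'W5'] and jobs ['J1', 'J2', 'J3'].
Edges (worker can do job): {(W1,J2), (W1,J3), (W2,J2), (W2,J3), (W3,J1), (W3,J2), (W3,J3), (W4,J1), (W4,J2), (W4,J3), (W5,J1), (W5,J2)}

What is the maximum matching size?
Maximum matching size = 3

Maximum matching: {(W3,J2), (W4,J3), (W5,J1)}
Size: 3

This assigns 3 workers to 3 distinct jobs.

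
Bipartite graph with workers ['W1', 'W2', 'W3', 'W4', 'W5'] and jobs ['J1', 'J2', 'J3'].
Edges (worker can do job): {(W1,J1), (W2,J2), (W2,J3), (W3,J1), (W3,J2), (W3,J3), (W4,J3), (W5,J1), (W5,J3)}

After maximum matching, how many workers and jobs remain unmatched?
Unmatched: 2 workers, 0 jobs

Maximum matching size: 3
Workers: 5 total, 3 matched, 2 unmatched
Jobs: 3 total, 3 matched, 0 unmatched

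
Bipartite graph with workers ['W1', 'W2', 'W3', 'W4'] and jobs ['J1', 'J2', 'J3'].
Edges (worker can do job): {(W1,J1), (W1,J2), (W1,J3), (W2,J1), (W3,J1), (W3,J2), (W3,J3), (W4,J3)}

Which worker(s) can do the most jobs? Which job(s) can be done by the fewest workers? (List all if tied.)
Most versatile: W1, W3 (3 jobs); Least covered: J2 (2 workers)

Worker degrees (jobs they can do): W1:3, W2:1, W3:3, W4:1
Job degrees (workers who can do it): J1:3, J2:2, J3:3

Maximum worker degree is 3, achieved by: W1, W3
Minimum job degree is 2, achieved by: J2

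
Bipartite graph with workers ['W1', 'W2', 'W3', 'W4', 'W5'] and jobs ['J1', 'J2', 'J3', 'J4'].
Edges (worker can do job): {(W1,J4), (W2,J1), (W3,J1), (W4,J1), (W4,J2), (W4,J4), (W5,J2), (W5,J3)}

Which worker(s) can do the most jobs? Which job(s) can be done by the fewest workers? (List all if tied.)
Most versatile: W4 (3 jobs); Least covered: J3 (1 workers)

Worker degrees (jobs they can do): W1:1, W2:1, W3:1, W4:3, W5:2
Job degrees (workers who can do it): J1:3, J2:2, J3:1, J4:2

Maximum worker degree is 3, achieved by: W4
Minimum job degree is 1, achieved by: J3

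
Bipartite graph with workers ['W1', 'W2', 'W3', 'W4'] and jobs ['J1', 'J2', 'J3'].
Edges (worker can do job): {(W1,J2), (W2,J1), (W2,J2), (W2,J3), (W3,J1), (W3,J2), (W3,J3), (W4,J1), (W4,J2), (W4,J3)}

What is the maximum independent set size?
Maximum independent set = 4

By König's theorem:
- Min vertex cover = Max matching = 3
- Max independent set = Total vertices - Min vertex cover
- Max independent set = 7 - 3 = 4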